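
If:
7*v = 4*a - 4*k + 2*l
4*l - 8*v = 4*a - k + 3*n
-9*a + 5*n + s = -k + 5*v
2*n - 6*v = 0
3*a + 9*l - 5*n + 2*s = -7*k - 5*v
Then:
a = -55*v/202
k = -3*v/101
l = 805*v/202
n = 3*v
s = -2509*v/202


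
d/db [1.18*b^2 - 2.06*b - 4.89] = 2.36*b - 2.06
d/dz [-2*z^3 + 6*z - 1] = 6 - 6*z^2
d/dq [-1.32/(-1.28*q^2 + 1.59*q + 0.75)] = (2.0988 - 3.3792*q)/(-1.28*q^2 + 1.59*q + 0.75)^2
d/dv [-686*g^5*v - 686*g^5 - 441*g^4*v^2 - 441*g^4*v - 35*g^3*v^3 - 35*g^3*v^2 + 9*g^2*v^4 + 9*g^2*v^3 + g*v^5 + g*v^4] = g*(-686*g^4 - 882*g^3*v - 441*g^3 - 105*g^2*v^2 - 70*g^2*v + 36*g*v^3 + 27*g*v^2 + 5*v^4 + 4*v^3)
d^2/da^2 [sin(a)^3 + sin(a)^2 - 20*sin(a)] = -9*sin(a)^3 - 4*sin(a)^2 + 26*sin(a) + 2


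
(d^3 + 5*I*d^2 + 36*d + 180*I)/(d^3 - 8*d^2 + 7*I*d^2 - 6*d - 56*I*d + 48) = (d^2 - I*d + 30)/(d^2 + d*(-8 + I) - 8*I)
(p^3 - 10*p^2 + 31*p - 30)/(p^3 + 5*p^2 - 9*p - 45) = (p^2 - 7*p + 10)/(p^2 + 8*p + 15)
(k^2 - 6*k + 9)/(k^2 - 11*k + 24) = (k - 3)/(k - 8)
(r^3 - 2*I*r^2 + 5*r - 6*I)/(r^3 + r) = (r^2 - I*r + 6)/(r*(r + I))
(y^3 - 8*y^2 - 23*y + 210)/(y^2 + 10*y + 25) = (y^2 - 13*y + 42)/(y + 5)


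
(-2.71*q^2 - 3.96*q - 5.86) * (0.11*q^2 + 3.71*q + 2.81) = -0.2981*q^4 - 10.4897*q^3 - 22.9513*q^2 - 32.8682*q - 16.4666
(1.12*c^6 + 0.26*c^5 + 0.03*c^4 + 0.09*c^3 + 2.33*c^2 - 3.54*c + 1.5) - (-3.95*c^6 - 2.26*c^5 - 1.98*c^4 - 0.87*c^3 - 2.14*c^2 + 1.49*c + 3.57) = 5.07*c^6 + 2.52*c^5 + 2.01*c^4 + 0.96*c^3 + 4.47*c^2 - 5.03*c - 2.07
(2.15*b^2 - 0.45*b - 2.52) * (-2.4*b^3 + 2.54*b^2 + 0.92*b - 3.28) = -5.16*b^5 + 6.541*b^4 + 6.883*b^3 - 13.8668*b^2 - 0.8424*b + 8.2656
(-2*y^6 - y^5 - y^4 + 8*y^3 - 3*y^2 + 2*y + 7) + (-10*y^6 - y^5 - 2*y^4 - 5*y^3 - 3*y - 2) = -12*y^6 - 2*y^5 - 3*y^4 + 3*y^3 - 3*y^2 - y + 5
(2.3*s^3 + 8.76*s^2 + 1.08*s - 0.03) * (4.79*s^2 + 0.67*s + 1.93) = 11.017*s^5 + 43.5014*s^4 + 15.4814*s^3 + 17.4867*s^2 + 2.0643*s - 0.0579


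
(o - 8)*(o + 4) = o^2 - 4*o - 32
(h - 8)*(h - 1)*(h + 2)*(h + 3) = h^4 - 4*h^3 - 31*h^2 - 14*h + 48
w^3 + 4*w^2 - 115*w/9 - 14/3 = (w - 7/3)*(w + 1/3)*(w + 6)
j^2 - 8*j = j*(j - 8)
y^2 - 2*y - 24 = (y - 6)*(y + 4)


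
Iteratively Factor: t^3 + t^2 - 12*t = (t - 3)*(t^2 + 4*t) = (t - 3)*(t + 4)*(t)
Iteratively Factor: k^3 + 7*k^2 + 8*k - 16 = (k + 4)*(k^2 + 3*k - 4) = (k - 1)*(k + 4)*(k + 4)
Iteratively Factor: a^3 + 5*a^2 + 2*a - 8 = (a + 4)*(a^2 + a - 2) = (a - 1)*(a + 4)*(a + 2)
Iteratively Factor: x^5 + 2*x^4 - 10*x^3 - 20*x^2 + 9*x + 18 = (x - 3)*(x^4 + 5*x^3 + 5*x^2 - 5*x - 6) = (x - 3)*(x - 1)*(x^3 + 6*x^2 + 11*x + 6) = (x - 3)*(x - 1)*(x + 1)*(x^2 + 5*x + 6) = (x - 3)*(x - 1)*(x + 1)*(x + 2)*(x + 3)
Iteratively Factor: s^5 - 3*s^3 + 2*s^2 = (s - 1)*(s^4 + s^3 - 2*s^2) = s*(s - 1)*(s^3 + s^2 - 2*s) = s*(s - 1)*(s + 2)*(s^2 - s) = s*(s - 1)^2*(s + 2)*(s)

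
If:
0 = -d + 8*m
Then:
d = 8*m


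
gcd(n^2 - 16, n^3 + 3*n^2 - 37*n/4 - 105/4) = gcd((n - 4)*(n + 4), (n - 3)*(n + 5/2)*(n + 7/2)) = 1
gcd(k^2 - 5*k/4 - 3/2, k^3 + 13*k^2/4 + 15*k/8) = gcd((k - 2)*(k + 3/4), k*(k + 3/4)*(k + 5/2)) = k + 3/4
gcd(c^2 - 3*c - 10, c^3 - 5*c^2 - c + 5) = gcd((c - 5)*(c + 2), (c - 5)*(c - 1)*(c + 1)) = c - 5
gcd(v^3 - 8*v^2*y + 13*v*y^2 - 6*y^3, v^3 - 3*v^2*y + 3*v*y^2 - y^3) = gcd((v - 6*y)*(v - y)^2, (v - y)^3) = v^2 - 2*v*y + y^2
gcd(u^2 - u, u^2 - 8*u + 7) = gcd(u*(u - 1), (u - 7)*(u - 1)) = u - 1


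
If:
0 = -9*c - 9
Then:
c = -1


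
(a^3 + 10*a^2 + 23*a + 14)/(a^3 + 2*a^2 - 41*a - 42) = (a + 2)/(a - 6)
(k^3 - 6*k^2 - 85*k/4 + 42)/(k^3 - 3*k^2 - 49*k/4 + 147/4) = (2*k^2 - 19*k + 24)/(2*k^2 - 13*k + 21)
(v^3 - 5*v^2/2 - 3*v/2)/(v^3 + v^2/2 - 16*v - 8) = v*(v - 3)/(v^2 - 16)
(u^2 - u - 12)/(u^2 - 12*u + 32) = (u + 3)/(u - 8)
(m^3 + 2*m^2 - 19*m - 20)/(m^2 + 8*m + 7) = (m^2 + m - 20)/(m + 7)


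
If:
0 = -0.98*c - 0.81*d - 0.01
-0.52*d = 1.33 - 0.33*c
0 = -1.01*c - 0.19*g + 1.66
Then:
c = 1.38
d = -1.68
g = 1.40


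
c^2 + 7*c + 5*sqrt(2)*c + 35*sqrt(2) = (c + 7)*(c + 5*sqrt(2))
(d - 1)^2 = d^2 - 2*d + 1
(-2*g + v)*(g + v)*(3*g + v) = -6*g^3 - 5*g^2*v + 2*g*v^2 + v^3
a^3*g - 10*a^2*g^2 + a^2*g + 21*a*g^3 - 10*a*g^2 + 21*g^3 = (a - 7*g)*(a - 3*g)*(a*g + g)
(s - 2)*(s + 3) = s^2 + s - 6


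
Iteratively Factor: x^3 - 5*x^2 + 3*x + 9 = (x - 3)*(x^2 - 2*x - 3) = (x - 3)^2*(x + 1)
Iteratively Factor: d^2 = (d)*(d)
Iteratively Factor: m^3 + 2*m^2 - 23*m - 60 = (m - 5)*(m^2 + 7*m + 12) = (m - 5)*(m + 3)*(m + 4)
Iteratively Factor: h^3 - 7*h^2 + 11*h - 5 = (h - 1)*(h^2 - 6*h + 5) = (h - 1)^2*(h - 5)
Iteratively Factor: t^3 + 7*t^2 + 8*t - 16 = (t + 4)*(t^2 + 3*t - 4) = (t + 4)^2*(t - 1)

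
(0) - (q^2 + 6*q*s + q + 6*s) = -q^2 - 6*q*s - q - 6*s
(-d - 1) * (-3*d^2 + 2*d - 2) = 3*d^3 + d^2 + 2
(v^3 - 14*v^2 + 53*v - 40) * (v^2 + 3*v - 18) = v^5 - 11*v^4 - 7*v^3 + 371*v^2 - 1074*v + 720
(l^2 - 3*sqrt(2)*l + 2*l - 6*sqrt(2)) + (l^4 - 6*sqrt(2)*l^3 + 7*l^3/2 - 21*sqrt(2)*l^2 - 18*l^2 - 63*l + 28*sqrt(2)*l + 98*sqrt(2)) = l^4 - 6*sqrt(2)*l^3 + 7*l^3/2 - 21*sqrt(2)*l^2 - 17*l^2 - 61*l + 25*sqrt(2)*l + 92*sqrt(2)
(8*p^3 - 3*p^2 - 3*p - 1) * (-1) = -8*p^3 + 3*p^2 + 3*p + 1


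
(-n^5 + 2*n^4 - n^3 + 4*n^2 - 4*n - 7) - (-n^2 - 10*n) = -n^5 + 2*n^4 - n^3 + 5*n^2 + 6*n - 7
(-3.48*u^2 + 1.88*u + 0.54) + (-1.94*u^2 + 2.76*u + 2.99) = -5.42*u^2 + 4.64*u + 3.53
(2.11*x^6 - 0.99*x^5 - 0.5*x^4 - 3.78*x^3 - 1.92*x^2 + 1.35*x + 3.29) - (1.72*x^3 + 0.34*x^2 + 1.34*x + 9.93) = 2.11*x^6 - 0.99*x^5 - 0.5*x^4 - 5.5*x^3 - 2.26*x^2 + 0.01*x - 6.64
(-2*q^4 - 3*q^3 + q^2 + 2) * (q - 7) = -2*q^5 + 11*q^4 + 22*q^3 - 7*q^2 + 2*q - 14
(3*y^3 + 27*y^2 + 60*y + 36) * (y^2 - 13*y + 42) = 3*y^5 - 12*y^4 - 165*y^3 + 390*y^2 + 2052*y + 1512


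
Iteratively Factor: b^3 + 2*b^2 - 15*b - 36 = (b + 3)*(b^2 - b - 12) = (b - 4)*(b + 3)*(b + 3)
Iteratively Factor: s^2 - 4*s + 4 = (s - 2)*(s - 2)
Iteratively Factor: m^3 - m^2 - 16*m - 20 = (m + 2)*(m^2 - 3*m - 10) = (m - 5)*(m + 2)*(m + 2)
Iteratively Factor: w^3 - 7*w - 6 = (w + 1)*(w^2 - w - 6) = (w - 3)*(w + 1)*(w + 2)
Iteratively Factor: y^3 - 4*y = (y + 2)*(y^2 - 2*y) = (y - 2)*(y + 2)*(y)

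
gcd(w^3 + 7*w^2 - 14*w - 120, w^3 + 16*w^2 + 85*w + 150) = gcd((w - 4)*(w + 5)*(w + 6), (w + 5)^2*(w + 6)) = w^2 + 11*w + 30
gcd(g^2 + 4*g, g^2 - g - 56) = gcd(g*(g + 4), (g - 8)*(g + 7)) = 1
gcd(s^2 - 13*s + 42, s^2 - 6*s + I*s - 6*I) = s - 6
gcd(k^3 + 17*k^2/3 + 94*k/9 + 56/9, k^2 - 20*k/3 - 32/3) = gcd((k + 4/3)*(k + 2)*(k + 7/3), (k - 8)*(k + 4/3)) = k + 4/3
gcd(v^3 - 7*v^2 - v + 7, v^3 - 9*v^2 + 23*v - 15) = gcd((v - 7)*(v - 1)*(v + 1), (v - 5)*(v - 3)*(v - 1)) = v - 1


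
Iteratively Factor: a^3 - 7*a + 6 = (a - 1)*(a^2 + a - 6) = (a - 2)*(a - 1)*(a + 3)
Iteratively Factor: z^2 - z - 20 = (z - 5)*(z + 4)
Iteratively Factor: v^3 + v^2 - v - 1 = (v + 1)*(v^2 - 1) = (v - 1)*(v + 1)*(v + 1)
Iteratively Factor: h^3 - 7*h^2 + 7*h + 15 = (h - 5)*(h^2 - 2*h - 3) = (h - 5)*(h + 1)*(h - 3)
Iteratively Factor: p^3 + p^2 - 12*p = (p)*(p^2 + p - 12) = p*(p - 3)*(p + 4)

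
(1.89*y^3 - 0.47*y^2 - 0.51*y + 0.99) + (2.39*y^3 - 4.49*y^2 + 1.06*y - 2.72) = 4.28*y^3 - 4.96*y^2 + 0.55*y - 1.73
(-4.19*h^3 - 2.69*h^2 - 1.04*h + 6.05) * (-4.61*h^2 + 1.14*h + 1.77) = 19.3159*h^5 + 7.6243*h^4 - 5.6885*h^3 - 33.8374*h^2 + 5.0562*h + 10.7085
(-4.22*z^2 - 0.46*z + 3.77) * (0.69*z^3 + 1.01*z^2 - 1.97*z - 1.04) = -2.9118*z^5 - 4.5796*z^4 + 10.4501*z^3 + 9.1027*z^2 - 6.9485*z - 3.9208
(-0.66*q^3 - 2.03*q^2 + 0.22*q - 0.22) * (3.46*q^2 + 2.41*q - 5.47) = -2.2836*q^5 - 8.6144*q^4 - 0.5209*q^3 + 10.8731*q^2 - 1.7336*q + 1.2034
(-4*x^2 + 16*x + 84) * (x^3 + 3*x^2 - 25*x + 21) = -4*x^5 + 4*x^4 + 232*x^3 - 232*x^2 - 1764*x + 1764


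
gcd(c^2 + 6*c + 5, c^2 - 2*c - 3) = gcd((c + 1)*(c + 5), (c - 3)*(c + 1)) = c + 1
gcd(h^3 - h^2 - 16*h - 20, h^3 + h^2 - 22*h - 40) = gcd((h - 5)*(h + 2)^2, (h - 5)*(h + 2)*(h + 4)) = h^2 - 3*h - 10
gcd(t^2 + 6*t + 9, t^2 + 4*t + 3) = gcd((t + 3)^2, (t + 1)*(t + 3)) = t + 3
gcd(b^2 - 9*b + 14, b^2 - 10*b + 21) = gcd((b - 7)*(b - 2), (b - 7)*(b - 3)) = b - 7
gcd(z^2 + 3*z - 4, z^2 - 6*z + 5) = z - 1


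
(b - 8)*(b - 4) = b^2 - 12*b + 32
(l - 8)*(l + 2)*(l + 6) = l^3 - 52*l - 96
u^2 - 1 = (u - 1)*(u + 1)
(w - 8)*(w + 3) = w^2 - 5*w - 24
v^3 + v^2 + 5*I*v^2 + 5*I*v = v*(v + 1)*(v + 5*I)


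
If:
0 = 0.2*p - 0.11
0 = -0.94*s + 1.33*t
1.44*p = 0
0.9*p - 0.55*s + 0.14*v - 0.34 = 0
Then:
No Solution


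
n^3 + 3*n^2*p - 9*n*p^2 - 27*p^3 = (n - 3*p)*(n + 3*p)^2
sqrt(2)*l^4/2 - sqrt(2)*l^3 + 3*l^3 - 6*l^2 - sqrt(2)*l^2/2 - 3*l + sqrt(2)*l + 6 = (l - 2)*(l - 1)*(l + 3*sqrt(2))*(sqrt(2)*l/2 + sqrt(2)/2)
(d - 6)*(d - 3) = d^2 - 9*d + 18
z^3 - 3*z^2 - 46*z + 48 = (z - 8)*(z - 1)*(z + 6)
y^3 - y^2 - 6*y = y*(y - 3)*(y + 2)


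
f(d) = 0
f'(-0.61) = 0.00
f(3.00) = 0.00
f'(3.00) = 0.00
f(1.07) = 0.00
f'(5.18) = 0.00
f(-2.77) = 0.00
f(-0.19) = 0.00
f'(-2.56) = 0.00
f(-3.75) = 0.00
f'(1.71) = 0.00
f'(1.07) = 0.00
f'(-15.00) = 0.00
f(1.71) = 0.00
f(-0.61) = 0.00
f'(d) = 0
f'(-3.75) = 0.00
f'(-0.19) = 0.00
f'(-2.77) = 0.00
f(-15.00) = 0.00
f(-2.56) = 0.00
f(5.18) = 0.00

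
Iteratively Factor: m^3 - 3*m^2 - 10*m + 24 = (m - 2)*(m^2 - m - 12) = (m - 2)*(m + 3)*(m - 4)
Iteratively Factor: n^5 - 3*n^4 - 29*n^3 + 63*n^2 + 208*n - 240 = (n - 4)*(n^4 + n^3 - 25*n^2 - 37*n + 60) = (n - 4)*(n + 3)*(n^3 - 2*n^2 - 19*n + 20) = (n - 4)*(n - 1)*(n + 3)*(n^2 - n - 20) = (n - 4)*(n - 1)*(n + 3)*(n + 4)*(n - 5)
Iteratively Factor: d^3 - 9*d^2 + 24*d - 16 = (d - 4)*(d^2 - 5*d + 4) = (d - 4)^2*(d - 1)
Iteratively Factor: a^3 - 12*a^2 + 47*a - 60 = (a - 4)*(a^2 - 8*a + 15) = (a - 5)*(a - 4)*(a - 3)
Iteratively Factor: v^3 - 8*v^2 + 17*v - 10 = (v - 2)*(v^2 - 6*v + 5) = (v - 2)*(v - 1)*(v - 5)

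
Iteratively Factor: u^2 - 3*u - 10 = (u - 5)*(u + 2)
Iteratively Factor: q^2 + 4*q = (q)*(q + 4)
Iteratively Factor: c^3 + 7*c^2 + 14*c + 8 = (c + 1)*(c^2 + 6*c + 8) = (c + 1)*(c + 4)*(c + 2)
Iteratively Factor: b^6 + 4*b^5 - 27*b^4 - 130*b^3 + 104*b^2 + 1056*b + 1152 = (b + 3)*(b^5 + b^4 - 30*b^3 - 40*b^2 + 224*b + 384) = (b - 4)*(b + 3)*(b^4 + 5*b^3 - 10*b^2 - 80*b - 96) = (b - 4)*(b + 2)*(b + 3)*(b^3 + 3*b^2 - 16*b - 48) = (b - 4)*(b + 2)*(b + 3)*(b + 4)*(b^2 - b - 12) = (b - 4)^2*(b + 2)*(b + 3)*(b + 4)*(b + 3)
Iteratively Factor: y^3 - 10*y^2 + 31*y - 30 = (y - 2)*(y^2 - 8*y + 15) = (y - 3)*(y - 2)*(y - 5)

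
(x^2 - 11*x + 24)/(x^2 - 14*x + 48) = (x - 3)/(x - 6)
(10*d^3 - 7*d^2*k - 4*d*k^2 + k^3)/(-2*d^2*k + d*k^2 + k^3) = (-5*d + k)/k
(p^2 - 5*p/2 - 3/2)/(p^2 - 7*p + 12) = (p + 1/2)/(p - 4)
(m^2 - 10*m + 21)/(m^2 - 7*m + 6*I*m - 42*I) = (m - 3)/(m + 6*I)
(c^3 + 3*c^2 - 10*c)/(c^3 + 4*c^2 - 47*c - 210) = c*(c - 2)/(c^2 - c - 42)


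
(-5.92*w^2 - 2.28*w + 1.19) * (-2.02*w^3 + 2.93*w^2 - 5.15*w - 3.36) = 11.9584*w^5 - 12.74*w^4 + 21.4038*w^3 + 35.1199*w^2 + 1.5323*w - 3.9984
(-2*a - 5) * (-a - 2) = 2*a^2 + 9*a + 10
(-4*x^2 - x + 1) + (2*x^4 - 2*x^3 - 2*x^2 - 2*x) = 2*x^4 - 2*x^3 - 6*x^2 - 3*x + 1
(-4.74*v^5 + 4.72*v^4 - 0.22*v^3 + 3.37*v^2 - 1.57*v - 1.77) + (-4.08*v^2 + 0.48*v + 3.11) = -4.74*v^5 + 4.72*v^4 - 0.22*v^3 - 0.71*v^2 - 1.09*v + 1.34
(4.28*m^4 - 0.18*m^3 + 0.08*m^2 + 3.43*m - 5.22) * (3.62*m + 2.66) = 15.4936*m^5 + 10.7332*m^4 - 0.1892*m^3 + 12.6294*m^2 - 9.7726*m - 13.8852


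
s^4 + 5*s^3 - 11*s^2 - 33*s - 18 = (s - 3)*(s + 1)^2*(s + 6)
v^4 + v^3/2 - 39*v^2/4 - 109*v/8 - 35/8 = (v - 7/2)*(v + 1/2)*(v + 1)*(v + 5/2)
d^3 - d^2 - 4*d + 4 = (d - 2)*(d - 1)*(d + 2)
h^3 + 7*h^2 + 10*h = h*(h + 2)*(h + 5)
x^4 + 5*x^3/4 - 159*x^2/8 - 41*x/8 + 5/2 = (x - 4)*(x - 1/4)*(x + 1/2)*(x + 5)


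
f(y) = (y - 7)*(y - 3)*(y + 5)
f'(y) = (y - 7)*(y - 3) + (y - 7)*(y + 5) + (y - 3)*(y + 5)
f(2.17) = 28.74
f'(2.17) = -36.57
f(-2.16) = 134.23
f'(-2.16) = 6.60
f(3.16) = -5.01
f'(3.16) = -30.64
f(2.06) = 32.78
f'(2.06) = -36.87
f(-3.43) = 105.29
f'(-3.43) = 40.59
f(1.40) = 57.34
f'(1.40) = -37.12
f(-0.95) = 127.18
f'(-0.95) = -16.79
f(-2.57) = 129.53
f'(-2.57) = 16.51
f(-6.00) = -117.00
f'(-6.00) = 139.00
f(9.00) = 168.00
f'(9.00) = 124.00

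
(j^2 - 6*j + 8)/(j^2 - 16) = (j - 2)/(j + 4)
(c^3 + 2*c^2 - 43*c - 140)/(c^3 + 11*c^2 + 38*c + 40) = (c - 7)/(c + 2)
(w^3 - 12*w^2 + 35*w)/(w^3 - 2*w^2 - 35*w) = (w - 5)/(w + 5)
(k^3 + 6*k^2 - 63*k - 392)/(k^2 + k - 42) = (k^2 - k - 56)/(k - 6)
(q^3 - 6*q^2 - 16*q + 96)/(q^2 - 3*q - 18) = (q^2 - 16)/(q + 3)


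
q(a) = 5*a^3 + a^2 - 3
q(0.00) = -3.00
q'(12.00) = 2184.00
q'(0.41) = 3.34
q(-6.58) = -1384.16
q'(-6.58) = 636.29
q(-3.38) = -184.65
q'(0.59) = 6.40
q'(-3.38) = 164.61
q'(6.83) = 713.39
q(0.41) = -2.49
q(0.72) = -0.62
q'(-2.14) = 64.41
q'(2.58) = 105.01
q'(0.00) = 0.00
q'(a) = 15*a^2 + 2*a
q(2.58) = 89.52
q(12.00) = 8781.00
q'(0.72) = 9.22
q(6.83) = 1636.71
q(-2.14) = -47.42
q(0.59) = -1.63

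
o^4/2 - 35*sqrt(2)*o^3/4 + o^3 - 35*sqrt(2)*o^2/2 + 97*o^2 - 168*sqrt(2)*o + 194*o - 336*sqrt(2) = (o/2 + 1)*(o - 8*sqrt(2))*(o - 6*sqrt(2))*(o - 7*sqrt(2)/2)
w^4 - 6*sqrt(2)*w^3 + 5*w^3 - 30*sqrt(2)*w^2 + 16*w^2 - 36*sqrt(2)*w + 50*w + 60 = (w + 2)*(w + 3)*(w - 5*sqrt(2))*(w - sqrt(2))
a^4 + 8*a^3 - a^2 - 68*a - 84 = (a - 3)*(a + 2)^2*(a + 7)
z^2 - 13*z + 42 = (z - 7)*(z - 6)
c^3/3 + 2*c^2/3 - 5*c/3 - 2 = (c/3 + 1)*(c - 2)*(c + 1)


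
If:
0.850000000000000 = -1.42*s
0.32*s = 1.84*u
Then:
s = -0.60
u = -0.10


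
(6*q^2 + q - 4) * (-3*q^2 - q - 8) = -18*q^4 - 9*q^3 - 37*q^2 - 4*q + 32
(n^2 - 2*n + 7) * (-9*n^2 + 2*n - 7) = -9*n^4 + 20*n^3 - 74*n^2 + 28*n - 49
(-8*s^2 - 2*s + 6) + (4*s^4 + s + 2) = 4*s^4 - 8*s^2 - s + 8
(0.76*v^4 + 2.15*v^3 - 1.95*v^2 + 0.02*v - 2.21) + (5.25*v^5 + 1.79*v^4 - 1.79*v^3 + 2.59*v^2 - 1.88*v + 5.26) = 5.25*v^5 + 2.55*v^4 + 0.36*v^3 + 0.64*v^2 - 1.86*v + 3.05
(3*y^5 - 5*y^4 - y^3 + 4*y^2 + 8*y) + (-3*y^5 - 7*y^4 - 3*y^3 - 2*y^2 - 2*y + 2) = -12*y^4 - 4*y^3 + 2*y^2 + 6*y + 2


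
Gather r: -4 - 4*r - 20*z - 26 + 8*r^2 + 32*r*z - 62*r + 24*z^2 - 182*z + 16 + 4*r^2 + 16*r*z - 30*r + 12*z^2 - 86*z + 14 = 12*r^2 + r*(48*z - 96) + 36*z^2 - 288*z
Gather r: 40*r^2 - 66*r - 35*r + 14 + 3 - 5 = 40*r^2 - 101*r + 12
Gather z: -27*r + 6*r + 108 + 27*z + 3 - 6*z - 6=-21*r + 21*z + 105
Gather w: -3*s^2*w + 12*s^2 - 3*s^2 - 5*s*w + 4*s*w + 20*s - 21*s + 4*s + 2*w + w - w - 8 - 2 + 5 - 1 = 9*s^2 + 3*s + w*(-3*s^2 - s + 2) - 6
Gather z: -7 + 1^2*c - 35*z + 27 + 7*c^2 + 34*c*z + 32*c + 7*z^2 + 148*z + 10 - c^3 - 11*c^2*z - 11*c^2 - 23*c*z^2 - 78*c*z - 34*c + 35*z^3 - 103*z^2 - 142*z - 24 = -c^3 - 4*c^2 - c + 35*z^3 + z^2*(-23*c - 96) + z*(-11*c^2 - 44*c - 29) + 6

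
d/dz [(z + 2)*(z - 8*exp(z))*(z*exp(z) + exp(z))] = (z^3 - 16*z^2*exp(z) + 6*z^2 - 64*z*exp(z) + 8*z - 56*exp(z) + 2)*exp(z)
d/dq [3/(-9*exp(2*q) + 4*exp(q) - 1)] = (54*exp(q) - 12)*exp(q)/(9*exp(2*q) - 4*exp(q) + 1)^2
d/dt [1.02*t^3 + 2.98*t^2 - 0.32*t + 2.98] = 3.06*t^2 + 5.96*t - 0.32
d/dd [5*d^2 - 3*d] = 10*d - 3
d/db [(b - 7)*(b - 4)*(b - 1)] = 3*b^2 - 24*b + 39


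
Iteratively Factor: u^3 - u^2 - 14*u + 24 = (u - 2)*(u^2 + u - 12) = (u - 3)*(u - 2)*(u + 4)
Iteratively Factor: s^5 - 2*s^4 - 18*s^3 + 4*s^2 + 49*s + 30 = (s + 3)*(s^4 - 5*s^3 - 3*s^2 + 13*s + 10) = (s - 5)*(s + 3)*(s^3 - 3*s - 2) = (s - 5)*(s - 2)*(s + 3)*(s^2 + 2*s + 1) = (s - 5)*(s - 2)*(s + 1)*(s + 3)*(s + 1)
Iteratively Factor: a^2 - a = (a)*(a - 1)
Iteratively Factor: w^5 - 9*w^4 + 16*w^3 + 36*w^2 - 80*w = (w + 2)*(w^4 - 11*w^3 + 38*w^2 - 40*w) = (w - 2)*(w + 2)*(w^3 - 9*w^2 + 20*w) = (w - 4)*(w - 2)*(w + 2)*(w^2 - 5*w) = w*(w - 4)*(w - 2)*(w + 2)*(w - 5)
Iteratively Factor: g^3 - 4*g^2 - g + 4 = (g + 1)*(g^2 - 5*g + 4) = (g - 1)*(g + 1)*(g - 4)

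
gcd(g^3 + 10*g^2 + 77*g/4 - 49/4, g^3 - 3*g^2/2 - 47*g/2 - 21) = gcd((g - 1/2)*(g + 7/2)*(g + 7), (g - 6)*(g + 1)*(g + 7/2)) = g + 7/2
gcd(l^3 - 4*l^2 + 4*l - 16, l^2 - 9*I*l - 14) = l - 2*I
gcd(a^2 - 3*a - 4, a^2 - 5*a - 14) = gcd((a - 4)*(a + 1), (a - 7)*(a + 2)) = 1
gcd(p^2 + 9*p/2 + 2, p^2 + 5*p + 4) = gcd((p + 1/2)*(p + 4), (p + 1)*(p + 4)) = p + 4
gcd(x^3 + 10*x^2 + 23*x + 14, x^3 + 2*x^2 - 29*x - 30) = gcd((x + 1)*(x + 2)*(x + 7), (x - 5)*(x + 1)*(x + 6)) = x + 1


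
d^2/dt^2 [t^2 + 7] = 2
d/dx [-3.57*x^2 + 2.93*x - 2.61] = 2.93 - 7.14*x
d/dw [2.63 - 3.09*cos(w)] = 3.09*sin(w)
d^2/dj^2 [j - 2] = 0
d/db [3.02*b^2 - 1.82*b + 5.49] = 6.04*b - 1.82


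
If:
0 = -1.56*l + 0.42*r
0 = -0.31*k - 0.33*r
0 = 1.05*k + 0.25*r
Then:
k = 0.00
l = 0.00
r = 0.00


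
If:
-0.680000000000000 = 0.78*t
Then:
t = -0.87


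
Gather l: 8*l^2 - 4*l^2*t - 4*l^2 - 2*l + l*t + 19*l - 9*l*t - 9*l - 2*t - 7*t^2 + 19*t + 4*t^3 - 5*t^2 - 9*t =l^2*(4 - 4*t) + l*(8 - 8*t) + 4*t^3 - 12*t^2 + 8*t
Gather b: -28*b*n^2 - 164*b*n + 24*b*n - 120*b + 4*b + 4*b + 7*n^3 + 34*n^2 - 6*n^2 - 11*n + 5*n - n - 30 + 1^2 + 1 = b*(-28*n^2 - 140*n - 112) + 7*n^3 + 28*n^2 - 7*n - 28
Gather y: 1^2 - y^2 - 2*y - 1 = -y^2 - 2*y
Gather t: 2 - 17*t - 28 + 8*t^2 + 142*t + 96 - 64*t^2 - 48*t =-56*t^2 + 77*t + 70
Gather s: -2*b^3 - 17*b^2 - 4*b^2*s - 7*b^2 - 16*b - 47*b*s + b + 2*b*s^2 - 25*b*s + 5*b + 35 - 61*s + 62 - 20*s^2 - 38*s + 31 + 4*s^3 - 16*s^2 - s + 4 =-2*b^3 - 24*b^2 - 10*b + 4*s^3 + s^2*(2*b - 36) + s*(-4*b^2 - 72*b - 100) + 132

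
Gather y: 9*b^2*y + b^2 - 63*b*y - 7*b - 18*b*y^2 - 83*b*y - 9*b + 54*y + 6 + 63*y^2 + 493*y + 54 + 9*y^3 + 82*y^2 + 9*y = b^2 - 16*b + 9*y^3 + y^2*(145 - 18*b) + y*(9*b^2 - 146*b + 556) + 60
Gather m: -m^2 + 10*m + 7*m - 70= -m^2 + 17*m - 70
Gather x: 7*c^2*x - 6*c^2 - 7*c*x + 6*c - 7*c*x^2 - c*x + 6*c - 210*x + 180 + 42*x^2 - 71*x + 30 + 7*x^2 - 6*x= -6*c^2 + 12*c + x^2*(49 - 7*c) + x*(7*c^2 - 8*c - 287) + 210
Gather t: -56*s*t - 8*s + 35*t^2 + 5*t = -8*s + 35*t^2 + t*(5 - 56*s)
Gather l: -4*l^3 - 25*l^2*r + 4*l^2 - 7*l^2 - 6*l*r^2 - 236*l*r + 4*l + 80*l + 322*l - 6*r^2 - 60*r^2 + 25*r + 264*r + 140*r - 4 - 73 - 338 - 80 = -4*l^3 + l^2*(-25*r - 3) + l*(-6*r^2 - 236*r + 406) - 66*r^2 + 429*r - 495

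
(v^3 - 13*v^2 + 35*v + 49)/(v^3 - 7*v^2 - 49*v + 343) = (v + 1)/(v + 7)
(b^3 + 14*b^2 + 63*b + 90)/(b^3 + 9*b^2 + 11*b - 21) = (b^2 + 11*b + 30)/(b^2 + 6*b - 7)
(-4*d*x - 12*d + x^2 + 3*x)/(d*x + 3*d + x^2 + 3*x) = (-4*d + x)/(d + x)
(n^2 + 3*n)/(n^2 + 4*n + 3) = n/(n + 1)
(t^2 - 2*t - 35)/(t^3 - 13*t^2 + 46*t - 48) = (t^2 - 2*t - 35)/(t^3 - 13*t^2 + 46*t - 48)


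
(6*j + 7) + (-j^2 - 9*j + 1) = -j^2 - 3*j + 8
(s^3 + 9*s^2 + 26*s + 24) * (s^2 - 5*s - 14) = s^5 + 4*s^4 - 33*s^3 - 232*s^2 - 484*s - 336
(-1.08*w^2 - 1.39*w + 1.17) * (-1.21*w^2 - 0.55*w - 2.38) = 1.3068*w^4 + 2.2759*w^3 + 1.9192*w^2 + 2.6647*w - 2.7846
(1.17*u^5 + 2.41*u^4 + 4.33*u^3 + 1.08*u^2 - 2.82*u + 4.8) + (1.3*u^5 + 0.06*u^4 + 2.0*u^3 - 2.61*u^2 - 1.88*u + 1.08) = 2.47*u^5 + 2.47*u^4 + 6.33*u^3 - 1.53*u^2 - 4.7*u + 5.88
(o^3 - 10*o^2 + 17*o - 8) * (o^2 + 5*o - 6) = o^5 - 5*o^4 - 39*o^3 + 137*o^2 - 142*o + 48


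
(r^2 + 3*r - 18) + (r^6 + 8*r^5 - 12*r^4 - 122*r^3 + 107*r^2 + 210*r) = r^6 + 8*r^5 - 12*r^4 - 122*r^3 + 108*r^2 + 213*r - 18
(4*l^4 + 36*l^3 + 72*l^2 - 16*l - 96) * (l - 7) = 4*l^5 + 8*l^4 - 180*l^3 - 520*l^2 + 16*l + 672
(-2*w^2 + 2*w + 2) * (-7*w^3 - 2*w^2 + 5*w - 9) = 14*w^5 - 10*w^4 - 28*w^3 + 24*w^2 - 8*w - 18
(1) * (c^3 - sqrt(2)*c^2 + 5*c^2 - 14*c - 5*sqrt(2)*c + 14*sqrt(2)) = c^3 - sqrt(2)*c^2 + 5*c^2 - 14*c - 5*sqrt(2)*c + 14*sqrt(2)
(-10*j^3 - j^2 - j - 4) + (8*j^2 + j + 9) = -10*j^3 + 7*j^2 + 5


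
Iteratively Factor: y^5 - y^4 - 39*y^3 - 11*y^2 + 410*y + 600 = (y + 2)*(y^4 - 3*y^3 - 33*y^2 + 55*y + 300) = (y - 5)*(y + 2)*(y^3 + 2*y^2 - 23*y - 60) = (y - 5)^2*(y + 2)*(y^2 + 7*y + 12) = (y - 5)^2*(y + 2)*(y + 3)*(y + 4)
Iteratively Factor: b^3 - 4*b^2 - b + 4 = (b + 1)*(b^2 - 5*b + 4) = (b - 4)*(b + 1)*(b - 1)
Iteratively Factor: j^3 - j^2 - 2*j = (j + 1)*(j^2 - 2*j) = (j - 2)*(j + 1)*(j)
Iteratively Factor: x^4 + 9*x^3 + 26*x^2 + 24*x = (x + 2)*(x^3 + 7*x^2 + 12*x) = x*(x + 2)*(x^2 + 7*x + 12) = x*(x + 2)*(x + 4)*(x + 3)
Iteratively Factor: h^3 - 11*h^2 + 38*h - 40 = (h - 2)*(h^2 - 9*h + 20) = (h - 4)*(h - 2)*(h - 5)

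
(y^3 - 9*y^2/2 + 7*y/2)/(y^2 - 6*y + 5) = y*(2*y - 7)/(2*(y - 5))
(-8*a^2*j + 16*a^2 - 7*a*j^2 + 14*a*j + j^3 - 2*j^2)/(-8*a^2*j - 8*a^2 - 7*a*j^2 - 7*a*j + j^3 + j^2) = (j - 2)/(j + 1)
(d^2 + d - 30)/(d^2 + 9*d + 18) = (d - 5)/(d + 3)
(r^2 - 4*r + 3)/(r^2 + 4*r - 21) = (r - 1)/(r + 7)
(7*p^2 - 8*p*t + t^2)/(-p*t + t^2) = (-7*p + t)/t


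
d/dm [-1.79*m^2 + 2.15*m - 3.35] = 2.15 - 3.58*m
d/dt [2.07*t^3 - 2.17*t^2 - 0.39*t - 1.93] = 6.21*t^2 - 4.34*t - 0.39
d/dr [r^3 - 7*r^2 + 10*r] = 3*r^2 - 14*r + 10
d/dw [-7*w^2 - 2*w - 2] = -14*w - 2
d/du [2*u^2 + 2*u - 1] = 4*u + 2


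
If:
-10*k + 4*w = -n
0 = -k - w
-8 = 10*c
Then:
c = -4/5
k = -w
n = -14*w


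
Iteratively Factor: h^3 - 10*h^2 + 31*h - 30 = (h - 3)*(h^2 - 7*h + 10) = (h - 3)*(h - 2)*(h - 5)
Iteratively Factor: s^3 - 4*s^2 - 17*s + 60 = (s - 3)*(s^2 - s - 20) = (s - 3)*(s + 4)*(s - 5)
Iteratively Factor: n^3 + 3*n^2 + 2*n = (n)*(n^2 + 3*n + 2) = n*(n + 1)*(n + 2)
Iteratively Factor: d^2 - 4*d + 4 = (d - 2)*(d - 2)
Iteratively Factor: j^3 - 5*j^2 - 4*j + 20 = (j - 5)*(j^2 - 4) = (j - 5)*(j + 2)*(j - 2)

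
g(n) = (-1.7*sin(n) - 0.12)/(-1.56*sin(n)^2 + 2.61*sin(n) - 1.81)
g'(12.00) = 0.18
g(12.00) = -0.22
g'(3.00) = -1.50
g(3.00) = 0.24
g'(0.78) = 2.32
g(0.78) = 1.76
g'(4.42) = -0.01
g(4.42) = -0.26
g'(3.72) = -0.17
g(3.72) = -0.22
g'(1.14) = 0.68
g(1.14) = 2.29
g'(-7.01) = 0.10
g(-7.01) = -0.24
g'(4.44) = -0.01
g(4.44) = -0.26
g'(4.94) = 0.01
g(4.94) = -0.26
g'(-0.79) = 0.08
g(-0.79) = -0.24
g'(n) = (3.12*sin(n)*cos(n) - 2.61*cos(n))*(-1.7*sin(n) - 0.12)/(-1.56*sin(n)^2 + 2.61*sin(n) - 1.81)^2 - 1.7*cos(n)/(-1.56*sin(n)^2 + 2.61*sin(n) - 1.81) = (-2.652*sin(n)^2 - 0.3744*sin(n) + 3.3902)*cos(n)/(2.4336*sin(n)^4 - 8.1432*sin(n)^3 + 12.4593*sin(n)^2 - 9.4482*sin(n) + 3.2761)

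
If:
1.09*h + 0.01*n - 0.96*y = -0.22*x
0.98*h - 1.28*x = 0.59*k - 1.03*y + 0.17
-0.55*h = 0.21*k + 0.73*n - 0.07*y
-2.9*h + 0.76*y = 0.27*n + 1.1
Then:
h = 0.0859312917628197*y - 0.635600096619178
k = -6.4681525955007*y - 7.90438783412436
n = 1.89184908847342*y + 2.75274177850228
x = 3.85189273224451*y + 3.02398494331764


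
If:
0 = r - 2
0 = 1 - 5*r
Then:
No Solution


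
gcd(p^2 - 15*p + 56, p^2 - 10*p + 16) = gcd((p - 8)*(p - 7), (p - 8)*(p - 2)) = p - 8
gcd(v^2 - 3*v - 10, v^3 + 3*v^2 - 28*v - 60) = v^2 - 3*v - 10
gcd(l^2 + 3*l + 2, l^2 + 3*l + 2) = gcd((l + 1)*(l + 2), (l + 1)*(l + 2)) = l^2 + 3*l + 2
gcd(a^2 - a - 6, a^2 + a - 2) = a + 2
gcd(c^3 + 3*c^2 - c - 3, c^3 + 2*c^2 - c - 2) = c^2 - 1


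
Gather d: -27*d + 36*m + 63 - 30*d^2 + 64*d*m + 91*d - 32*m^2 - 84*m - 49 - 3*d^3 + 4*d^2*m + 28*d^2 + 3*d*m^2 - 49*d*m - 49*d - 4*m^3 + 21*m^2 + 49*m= -3*d^3 + d^2*(4*m - 2) + d*(3*m^2 + 15*m + 15) - 4*m^3 - 11*m^2 + m + 14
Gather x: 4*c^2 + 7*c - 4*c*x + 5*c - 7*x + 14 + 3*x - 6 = 4*c^2 + 12*c + x*(-4*c - 4) + 8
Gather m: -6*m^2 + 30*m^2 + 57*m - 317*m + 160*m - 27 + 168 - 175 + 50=24*m^2 - 100*m + 16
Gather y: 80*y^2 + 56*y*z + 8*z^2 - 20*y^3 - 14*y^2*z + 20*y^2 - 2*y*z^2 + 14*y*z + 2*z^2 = -20*y^3 + y^2*(100 - 14*z) + y*(-2*z^2 + 70*z) + 10*z^2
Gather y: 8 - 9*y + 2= 10 - 9*y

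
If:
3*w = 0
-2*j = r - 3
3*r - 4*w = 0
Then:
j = 3/2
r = 0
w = 0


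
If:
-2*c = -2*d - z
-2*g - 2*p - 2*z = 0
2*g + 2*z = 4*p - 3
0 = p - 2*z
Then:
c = d + 1/8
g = -3/4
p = 1/2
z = 1/4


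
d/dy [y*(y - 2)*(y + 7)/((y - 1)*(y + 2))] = (y^4 + 2*y^3 + 13*y^2 - 20*y + 28)/(y^4 + 2*y^3 - 3*y^2 - 4*y + 4)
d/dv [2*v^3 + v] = 6*v^2 + 1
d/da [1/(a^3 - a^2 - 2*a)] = (-3*a^2 + 2*a + 2)/(a^2*(-a^2 + a + 2)^2)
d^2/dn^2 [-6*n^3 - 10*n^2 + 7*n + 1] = -36*n - 20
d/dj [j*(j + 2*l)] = 2*j + 2*l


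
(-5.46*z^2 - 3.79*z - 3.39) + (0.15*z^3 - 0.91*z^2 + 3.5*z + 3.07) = 0.15*z^3 - 6.37*z^2 - 0.29*z - 0.32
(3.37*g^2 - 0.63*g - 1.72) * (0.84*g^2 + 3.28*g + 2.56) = 2.8308*g^4 + 10.5244*g^3 + 5.116*g^2 - 7.2544*g - 4.4032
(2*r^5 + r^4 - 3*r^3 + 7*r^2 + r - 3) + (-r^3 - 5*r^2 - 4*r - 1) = 2*r^5 + r^4 - 4*r^3 + 2*r^2 - 3*r - 4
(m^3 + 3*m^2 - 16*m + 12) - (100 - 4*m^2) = m^3 + 7*m^2 - 16*m - 88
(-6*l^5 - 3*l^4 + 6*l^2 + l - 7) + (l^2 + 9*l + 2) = -6*l^5 - 3*l^4 + 7*l^2 + 10*l - 5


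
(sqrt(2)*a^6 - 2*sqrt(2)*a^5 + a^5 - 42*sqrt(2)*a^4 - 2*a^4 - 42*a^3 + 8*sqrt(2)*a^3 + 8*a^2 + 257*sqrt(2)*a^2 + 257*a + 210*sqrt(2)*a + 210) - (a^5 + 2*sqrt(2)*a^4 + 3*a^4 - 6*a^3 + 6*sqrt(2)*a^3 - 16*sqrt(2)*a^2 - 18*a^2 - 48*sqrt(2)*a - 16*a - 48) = sqrt(2)*a^6 - 2*sqrt(2)*a^5 - 44*sqrt(2)*a^4 - 5*a^4 - 36*a^3 + 2*sqrt(2)*a^3 + 26*a^2 + 273*sqrt(2)*a^2 + 273*a + 258*sqrt(2)*a + 258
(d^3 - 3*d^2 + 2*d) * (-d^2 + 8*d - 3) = -d^5 + 11*d^4 - 29*d^3 + 25*d^2 - 6*d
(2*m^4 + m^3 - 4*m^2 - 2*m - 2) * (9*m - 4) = 18*m^5 + m^4 - 40*m^3 - 2*m^2 - 10*m + 8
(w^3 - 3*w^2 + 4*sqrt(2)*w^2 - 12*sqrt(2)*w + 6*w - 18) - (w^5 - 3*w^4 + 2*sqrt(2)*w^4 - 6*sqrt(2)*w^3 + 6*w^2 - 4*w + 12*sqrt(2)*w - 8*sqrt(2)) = -w^5 - 2*sqrt(2)*w^4 + 3*w^4 + w^3 + 6*sqrt(2)*w^3 - 9*w^2 + 4*sqrt(2)*w^2 - 24*sqrt(2)*w + 10*w - 18 + 8*sqrt(2)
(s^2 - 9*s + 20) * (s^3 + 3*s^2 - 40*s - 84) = s^5 - 6*s^4 - 47*s^3 + 336*s^2 - 44*s - 1680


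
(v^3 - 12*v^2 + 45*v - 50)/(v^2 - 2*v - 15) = (v^2 - 7*v + 10)/(v + 3)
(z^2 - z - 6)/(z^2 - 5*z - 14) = (z - 3)/(z - 7)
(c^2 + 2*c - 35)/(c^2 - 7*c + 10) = (c + 7)/(c - 2)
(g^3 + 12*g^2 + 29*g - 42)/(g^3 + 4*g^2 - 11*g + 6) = (g + 7)/(g - 1)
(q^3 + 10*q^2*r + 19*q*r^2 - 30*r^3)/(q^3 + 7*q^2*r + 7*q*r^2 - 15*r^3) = (q + 6*r)/(q + 3*r)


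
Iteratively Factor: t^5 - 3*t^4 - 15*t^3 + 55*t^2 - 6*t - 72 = (t + 1)*(t^4 - 4*t^3 - 11*t^2 + 66*t - 72) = (t - 2)*(t + 1)*(t^3 - 2*t^2 - 15*t + 36) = (t - 3)*(t - 2)*(t + 1)*(t^2 + t - 12) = (t - 3)*(t - 2)*(t + 1)*(t + 4)*(t - 3)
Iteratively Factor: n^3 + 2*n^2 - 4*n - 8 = (n + 2)*(n^2 - 4) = (n - 2)*(n + 2)*(n + 2)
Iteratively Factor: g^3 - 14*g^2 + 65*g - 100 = (g - 5)*(g^2 - 9*g + 20) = (g - 5)^2*(g - 4)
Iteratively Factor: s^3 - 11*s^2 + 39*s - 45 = (s - 3)*(s^2 - 8*s + 15) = (s - 3)^2*(s - 5)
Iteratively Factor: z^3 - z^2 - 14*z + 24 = (z - 3)*(z^2 + 2*z - 8) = (z - 3)*(z - 2)*(z + 4)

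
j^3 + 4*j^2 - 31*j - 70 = (j - 5)*(j + 2)*(j + 7)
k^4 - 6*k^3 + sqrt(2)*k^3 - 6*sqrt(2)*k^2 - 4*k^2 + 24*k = k*(k - 6)*(k - sqrt(2))*(k + 2*sqrt(2))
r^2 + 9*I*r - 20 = (r + 4*I)*(r + 5*I)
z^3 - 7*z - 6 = (z - 3)*(z + 1)*(z + 2)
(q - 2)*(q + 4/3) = q^2 - 2*q/3 - 8/3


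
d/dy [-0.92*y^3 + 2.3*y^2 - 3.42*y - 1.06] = -2.76*y^2 + 4.6*y - 3.42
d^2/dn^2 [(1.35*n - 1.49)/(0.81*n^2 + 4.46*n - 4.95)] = ((1.35*n - 1.49)*(1.62*n + 4.46)*(3.24*n + 8.92) - (6.561*n + 9.6282)*(0.81*n^2 + 4.46*n - 4.95))/(0.81*n^2 + 4.46*n - 4.95)^3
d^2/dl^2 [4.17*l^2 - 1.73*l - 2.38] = 8.34000000000000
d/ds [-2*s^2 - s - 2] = -4*s - 1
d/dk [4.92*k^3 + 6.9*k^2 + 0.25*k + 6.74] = 14.76*k^2 + 13.8*k + 0.25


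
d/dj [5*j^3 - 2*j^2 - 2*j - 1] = 15*j^2 - 4*j - 2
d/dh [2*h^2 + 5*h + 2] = 4*h + 5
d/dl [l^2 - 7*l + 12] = 2*l - 7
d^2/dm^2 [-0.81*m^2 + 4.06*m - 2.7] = -1.62000000000000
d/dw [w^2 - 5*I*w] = 2*w - 5*I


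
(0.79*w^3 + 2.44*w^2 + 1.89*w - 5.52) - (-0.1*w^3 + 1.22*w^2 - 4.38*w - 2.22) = 0.89*w^3 + 1.22*w^2 + 6.27*w - 3.3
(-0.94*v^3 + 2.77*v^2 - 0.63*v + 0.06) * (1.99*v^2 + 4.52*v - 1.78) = -1.8706*v^5 + 1.2635*v^4 + 12.9399*v^3 - 7.6588*v^2 + 1.3926*v - 0.1068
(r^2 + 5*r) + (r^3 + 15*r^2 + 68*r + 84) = r^3 + 16*r^2 + 73*r + 84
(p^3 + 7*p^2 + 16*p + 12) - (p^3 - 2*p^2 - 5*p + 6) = 9*p^2 + 21*p + 6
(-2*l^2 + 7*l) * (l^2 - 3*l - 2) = -2*l^4 + 13*l^3 - 17*l^2 - 14*l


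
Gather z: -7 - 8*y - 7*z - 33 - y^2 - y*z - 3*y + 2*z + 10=-y^2 - 11*y + z*(-y - 5) - 30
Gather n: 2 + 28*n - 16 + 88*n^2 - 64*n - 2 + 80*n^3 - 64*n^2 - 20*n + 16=80*n^3 + 24*n^2 - 56*n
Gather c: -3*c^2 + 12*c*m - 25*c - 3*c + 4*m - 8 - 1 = -3*c^2 + c*(12*m - 28) + 4*m - 9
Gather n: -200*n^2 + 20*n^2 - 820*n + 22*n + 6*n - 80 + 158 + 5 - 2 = -180*n^2 - 792*n + 81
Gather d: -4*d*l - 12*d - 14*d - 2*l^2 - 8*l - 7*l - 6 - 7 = d*(-4*l - 26) - 2*l^2 - 15*l - 13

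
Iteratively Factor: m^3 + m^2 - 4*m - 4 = (m - 2)*(m^2 + 3*m + 2) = (m - 2)*(m + 2)*(m + 1)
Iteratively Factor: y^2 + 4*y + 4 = (y + 2)*(y + 2)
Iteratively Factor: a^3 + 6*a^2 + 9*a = (a + 3)*(a^2 + 3*a) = a*(a + 3)*(a + 3)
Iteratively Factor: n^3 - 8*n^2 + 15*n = (n)*(n^2 - 8*n + 15) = n*(n - 5)*(n - 3)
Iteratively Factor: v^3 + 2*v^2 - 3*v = (v - 1)*(v^2 + 3*v) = v*(v - 1)*(v + 3)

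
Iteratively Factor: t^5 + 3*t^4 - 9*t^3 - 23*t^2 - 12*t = (t - 3)*(t^4 + 6*t^3 + 9*t^2 + 4*t) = t*(t - 3)*(t^3 + 6*t^2 + 9*t + 4) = t*(t - 3)*(t + 4)*(t^2 + 2*t + 1) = t*(t - 3)*(t + 1)*(t + 4)*(t + 1)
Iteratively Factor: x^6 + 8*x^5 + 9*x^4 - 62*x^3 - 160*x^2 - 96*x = (x + 4)*(x^5 + 4*x^4 - 7*x^3 - 34*x^2 - 24*x) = (x + 2)*(x + 4)*(x^4 + 2*x^3 - 11*x^2 - 12*x) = x*(x + 2)*(x + 4)*(x^3 + 2*x^2 - 11*x - 12) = x*(x + 1)*(x + 2)*(x + 4)*(x^2 + x - 12) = x*(x + 1)*(x + 2)*(x + 4)^2*(x - 3)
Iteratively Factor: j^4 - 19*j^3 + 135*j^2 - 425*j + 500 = (j - 4)*(j^3 - 15*j^2 + 75*j - 125) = (j - 5)*(j - 4)*(j^2 - 10*j + 25) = (j - 5)^2*(j - 4)*(j - 5)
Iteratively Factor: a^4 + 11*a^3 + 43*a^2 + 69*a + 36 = (a + 3)*(a^3 + 8*a^2 + 19*a + 12) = (a + 1)*(a + 3)*(a^2 + 7*a + 12) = (a + 1)*(a + 3)^2*(a + 4)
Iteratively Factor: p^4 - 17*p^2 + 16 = (p + 4)*(p^3 - 4*p^2 - p + 4) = (p + 1)*(p + 4)*(p^2 - 5*p + 4) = (p - 1)*(p + 1)*(p + 4)*(p - 4)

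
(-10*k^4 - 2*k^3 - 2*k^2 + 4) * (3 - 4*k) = 40*k^5 - 22*k^4 + 2*k^3 - 6*k^2 - 16*k + 12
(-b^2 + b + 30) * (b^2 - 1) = -b^4 + b^3 + 31*b^2 - b - 30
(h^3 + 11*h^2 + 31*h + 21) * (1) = h^3 + 11*h^2 + 31*h + 21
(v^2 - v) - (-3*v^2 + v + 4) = 4*v^2 - 2*v - 4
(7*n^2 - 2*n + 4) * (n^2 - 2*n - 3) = 7*n^4 - 16*n^3 - 13*n^2 - 2*n - 12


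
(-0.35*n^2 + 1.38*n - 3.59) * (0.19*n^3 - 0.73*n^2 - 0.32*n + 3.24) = -0.0665*n^5 + 0.5177*n^4 - 1.5775*n^3 + 1.0451*n^2 + 5.62*n - 11.6316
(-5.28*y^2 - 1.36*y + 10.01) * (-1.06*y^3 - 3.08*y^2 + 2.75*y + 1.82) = 5.5968*y^5 + 17.704*y^4 - 20.9418*y^3 - 44.1804*y^2 + 25.0523*y + 18.2182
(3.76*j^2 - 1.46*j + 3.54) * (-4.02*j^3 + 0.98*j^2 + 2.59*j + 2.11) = -15.1152*j^5 + 9.554*j^4 - 5.9232*j^3 + 7.6214*j^2 + 6.088*j + 7.4694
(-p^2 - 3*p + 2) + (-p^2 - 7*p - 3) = -2*p^2 - 10*p - 1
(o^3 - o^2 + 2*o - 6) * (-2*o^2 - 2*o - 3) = -2*o^5 - 5*o^3 + 11*o^2 + 6*o + 18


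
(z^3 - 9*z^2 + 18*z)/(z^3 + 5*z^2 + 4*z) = (z^2 - 9*z + 18)/(z^2 + 5*z + 4)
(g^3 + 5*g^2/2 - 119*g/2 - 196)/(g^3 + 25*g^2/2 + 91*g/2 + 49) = (g - 8)/(g + 2)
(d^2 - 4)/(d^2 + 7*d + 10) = (d - 2)/(d + 5)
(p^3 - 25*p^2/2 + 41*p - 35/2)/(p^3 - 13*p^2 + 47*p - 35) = (p - 1/2)/(p - 1)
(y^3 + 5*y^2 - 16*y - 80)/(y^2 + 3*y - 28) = (y^2 + 9*y + 20)/(y + 7)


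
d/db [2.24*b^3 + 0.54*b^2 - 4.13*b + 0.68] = 6.72*b^2 + 1.08*b - 4.13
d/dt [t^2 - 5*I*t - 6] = 2*t - 5*I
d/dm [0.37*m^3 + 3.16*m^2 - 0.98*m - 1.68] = 1.11*m^2 + 6.32*m - 0.98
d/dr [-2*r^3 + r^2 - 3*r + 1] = -6*r^2 + 2*r - 3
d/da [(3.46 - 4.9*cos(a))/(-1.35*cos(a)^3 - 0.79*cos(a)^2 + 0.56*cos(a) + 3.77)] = (13.23*cos(a)^3 - 10.142*cos(a)^2 - 5.4668*cos(a) + 20.4106)*sin(a)/(1.8225*cos(a)^6 + 2.133*cos(a)^5 - 0.8879*cos(a)^4 - 11.0638*cos(a)^3 - 5.643*cos(a)^2 + 4.2224*cos(a) + 14.2129)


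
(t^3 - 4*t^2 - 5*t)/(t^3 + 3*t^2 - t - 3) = t*(t - 5)/(t^2 + 2*t - 3)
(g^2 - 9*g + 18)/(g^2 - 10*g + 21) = (g - 6)/(g - 7)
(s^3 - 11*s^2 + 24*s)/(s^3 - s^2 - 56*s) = (s - 3)/(s + 7)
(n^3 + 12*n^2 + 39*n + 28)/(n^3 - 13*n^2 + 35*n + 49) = (n^2 + 11*n + 28)/(n^2 - 14*n + 49)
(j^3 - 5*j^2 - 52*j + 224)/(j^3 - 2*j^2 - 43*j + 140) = (j - 8)/(j - 5)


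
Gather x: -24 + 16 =-8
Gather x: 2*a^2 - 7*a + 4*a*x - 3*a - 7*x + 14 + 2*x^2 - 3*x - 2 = 2*a^2 - 10*a + 2*x^2 + x*(4*a - 10) + 12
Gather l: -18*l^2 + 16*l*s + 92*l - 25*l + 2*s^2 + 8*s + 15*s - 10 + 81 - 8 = -18*l^2 + l*(16*s + 67) + 2*s^2 + 23*s + 63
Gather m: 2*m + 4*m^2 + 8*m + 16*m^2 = 20*m^2 + 10*m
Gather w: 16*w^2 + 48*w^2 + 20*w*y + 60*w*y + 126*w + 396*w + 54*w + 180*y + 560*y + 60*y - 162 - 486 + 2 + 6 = 64*w^2 + w*(80*y + 576) + 800*y - 640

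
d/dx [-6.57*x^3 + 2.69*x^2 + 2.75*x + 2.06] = -19.71*x^2 + 5.38*x + 2.75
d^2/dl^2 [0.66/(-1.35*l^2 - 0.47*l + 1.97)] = (2.4057*l^2 + 0.83754*l - 0.66*(2.7*l + 0.47)*(5.4*l + 0.94) - 3.51054)/(1.35*l^2 + 0.47*l - 1.97)^3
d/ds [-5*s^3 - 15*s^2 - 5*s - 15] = -15*s^2 - 30*s - 5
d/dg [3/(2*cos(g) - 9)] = 6*sin(g)/(2*cos(g) - 9)^2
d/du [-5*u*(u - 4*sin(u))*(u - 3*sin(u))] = 35*u^2*cos(u) - 15*u^2 + 70*u*sin(u) - 60*u*sin(2*u) - 60*sin(u)^2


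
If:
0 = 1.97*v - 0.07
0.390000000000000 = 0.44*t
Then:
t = 0.89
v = 0.04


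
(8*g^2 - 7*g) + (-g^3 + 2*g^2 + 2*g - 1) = -g^3 + 10*g^2 - 5*g - 1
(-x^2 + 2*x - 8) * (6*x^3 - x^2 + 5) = -6*x^5 + 13*x^4 - 50*x^3 + 3*x^2 + 10*x - 40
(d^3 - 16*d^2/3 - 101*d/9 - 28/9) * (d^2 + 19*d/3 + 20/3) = d^5 + d^4 - 115*d^3/3 - 2963*d^2/27 - 2552*d/27 - 560/27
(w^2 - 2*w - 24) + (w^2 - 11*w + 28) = 2*w^2 - 13*w + 4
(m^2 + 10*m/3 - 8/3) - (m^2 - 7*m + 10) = 31*m/3 - 38/3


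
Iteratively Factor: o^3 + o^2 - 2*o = (o - 1)*(o^2 + 2*o) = (o - 1)*(o + 2)*(o)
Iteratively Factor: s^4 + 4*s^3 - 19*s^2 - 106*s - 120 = (s + 2)*(s^3 + 2*s^2 - 23*s - 60) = (s - 5)*(s + 2)*(s^2 + 7*s + 12) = (s - 5)*(s + 2)*(s + 3)*(s + 4)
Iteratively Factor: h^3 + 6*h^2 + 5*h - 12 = (h + 3)*(h^2 + 3*h - 4) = (h + 3)*(h + 4)*(h - 1)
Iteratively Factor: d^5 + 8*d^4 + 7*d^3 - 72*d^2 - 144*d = (d + 4)*(d^4 + 4*d^3 - 9*d^2 - 36*d) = d*(d + 4)*(d^3 + 4*d^2 - 9*d - 36) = d*(d - 3)*(d + 4)*(d^2 + 7*d + 12) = d*(d - 3)*(d + 4)^2*(d + 3)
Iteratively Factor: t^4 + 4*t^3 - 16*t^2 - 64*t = (t + 4)*(t^3 - 16*t) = (t + 4)^2*(t^2 - 4*t) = (t - 4)*(t + 4)^2*(t)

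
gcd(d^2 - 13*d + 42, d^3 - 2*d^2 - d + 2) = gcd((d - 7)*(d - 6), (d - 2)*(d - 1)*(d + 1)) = 1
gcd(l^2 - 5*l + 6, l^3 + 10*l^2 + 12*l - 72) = l - 2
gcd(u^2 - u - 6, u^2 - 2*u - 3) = u - 3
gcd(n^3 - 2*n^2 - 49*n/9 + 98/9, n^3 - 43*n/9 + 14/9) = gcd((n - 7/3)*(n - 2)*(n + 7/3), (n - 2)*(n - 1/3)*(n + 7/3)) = n^2 + n/3 - 14/3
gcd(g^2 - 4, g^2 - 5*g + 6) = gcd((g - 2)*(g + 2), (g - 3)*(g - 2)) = g - 2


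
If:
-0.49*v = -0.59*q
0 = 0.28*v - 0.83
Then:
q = 2.46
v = 2.96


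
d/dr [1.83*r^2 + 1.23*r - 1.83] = 3.66*r + 1.23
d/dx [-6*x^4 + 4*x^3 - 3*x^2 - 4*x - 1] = -24*x^3 + 12*x^2 - 6*x - 4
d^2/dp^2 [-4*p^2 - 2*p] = -8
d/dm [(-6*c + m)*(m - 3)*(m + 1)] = -12*c*m + 12*c + 3*m^2 - 4*m - 3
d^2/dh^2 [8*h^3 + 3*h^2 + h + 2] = 48*h + 6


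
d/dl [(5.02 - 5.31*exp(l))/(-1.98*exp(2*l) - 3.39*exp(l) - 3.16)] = (-10.5138*exp(2*l) + 19.8792*exp(l) + 33.7974)*exp(l)/(3.9204*exp(4*l) + 13.4244*exp(3*l) + 24.0057*exp(2*l) + 21.4248*exp(l) + 9.9856)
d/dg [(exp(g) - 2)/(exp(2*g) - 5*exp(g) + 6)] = -exp(g)/(exp(2*g) - 6*exp(g) + 9)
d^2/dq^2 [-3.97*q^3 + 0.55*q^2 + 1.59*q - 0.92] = 1.1 - 23.82*q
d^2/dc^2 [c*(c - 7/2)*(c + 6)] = 6*c + 5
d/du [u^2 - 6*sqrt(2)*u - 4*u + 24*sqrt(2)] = 2*u - 6*sqrt(2) - 4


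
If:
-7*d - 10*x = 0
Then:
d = -10*x/7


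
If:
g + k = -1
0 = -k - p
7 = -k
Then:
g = 6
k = -7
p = 7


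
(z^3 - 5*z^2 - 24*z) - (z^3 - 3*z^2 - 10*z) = -2*z^2 - 14*z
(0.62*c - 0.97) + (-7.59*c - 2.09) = -6.97*c - 3.06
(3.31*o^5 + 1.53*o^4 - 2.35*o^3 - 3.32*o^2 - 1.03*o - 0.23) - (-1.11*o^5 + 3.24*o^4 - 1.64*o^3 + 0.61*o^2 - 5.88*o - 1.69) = 4.42*o^5 - 1.71*o^4 - 0.71*o^3 - 3.93*o^2 + 4.85*o + 1.46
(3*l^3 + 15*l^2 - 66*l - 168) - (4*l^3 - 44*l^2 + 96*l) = -l^3 + 59*l^2 - 162*l - 168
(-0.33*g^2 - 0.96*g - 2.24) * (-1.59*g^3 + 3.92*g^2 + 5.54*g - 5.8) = 0.5247*g^5 + 0.2328*g^4 - 2.0298*g^3 - 12.1852*g^2 - 6.8416*g + 12.992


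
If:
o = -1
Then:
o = -1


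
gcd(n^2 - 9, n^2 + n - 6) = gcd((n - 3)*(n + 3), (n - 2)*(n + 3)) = n + 3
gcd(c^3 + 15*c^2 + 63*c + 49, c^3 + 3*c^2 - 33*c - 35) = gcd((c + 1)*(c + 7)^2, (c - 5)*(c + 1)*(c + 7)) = c^2 + 8*c + 7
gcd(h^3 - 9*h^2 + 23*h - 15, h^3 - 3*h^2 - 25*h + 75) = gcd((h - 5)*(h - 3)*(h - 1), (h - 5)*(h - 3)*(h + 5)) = h^2 - 8*h + 15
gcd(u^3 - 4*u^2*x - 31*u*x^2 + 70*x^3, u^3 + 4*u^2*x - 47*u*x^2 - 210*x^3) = -u^2 + 2*u*x + 35*x^2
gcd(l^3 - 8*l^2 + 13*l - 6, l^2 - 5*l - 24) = 1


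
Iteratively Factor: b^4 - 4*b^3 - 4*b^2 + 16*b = (b - 4)*(b^3 - 4*b) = (b - 4)*(b - 2)*(b^2 + 2*b) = b*(b - 4)*(b - 2)*(b + 2)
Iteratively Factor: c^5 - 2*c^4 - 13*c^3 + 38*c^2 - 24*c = (c + 4)*(c^4 - 6*c^3 + 11*c^2 - 6*c) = (c - 3)*(c + 4)*(c^3 - 3*c^2 + 2*c) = (c - 3)*(c - 1)*(c + 4)*(c^2 - 2*c) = c*(c - 3)*(c - 1)*(c + 4)*(c - 2)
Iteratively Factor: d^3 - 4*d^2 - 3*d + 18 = (d + 2)*(d^2 - 6*d + 9) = (d - 3)*(d + 2)*(d - 3)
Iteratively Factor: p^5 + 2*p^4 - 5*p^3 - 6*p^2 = (p)*(p^4 + 2*p^3 - 5*p^2 - 6*p) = p*(p - 2)*(p^3 + 4*p^2 + 3*p) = p*(p - 2)*(p + 3)*(p^2 + p) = p*(p - 2)*(p + 1)*(p + 3)*(p)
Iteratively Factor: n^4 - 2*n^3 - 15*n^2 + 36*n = (n)*(n^3 - 2*n^2 - 15*n + 36) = n*(n - 3)*(n^2 + n - 12) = n*(n - 3)^2*(n + 4)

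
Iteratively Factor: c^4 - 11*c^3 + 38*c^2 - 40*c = (c)*(c^3 - 11*c^2 + 38*c - 40) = c*(c - 2)*(c^2 - 9*c + 20) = c*(c - 4)*(c - 2)*(c - 5)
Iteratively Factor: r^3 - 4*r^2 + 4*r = (r - 2)*(r^2 - 2*r) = r*(r - 2)*(r - 2)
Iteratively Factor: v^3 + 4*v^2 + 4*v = (v + 2)*(v^2 + 2*v) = v*(v + 2)*(v + 2)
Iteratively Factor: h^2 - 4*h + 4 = (h - 2)*(h - 2)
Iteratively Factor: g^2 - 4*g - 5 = (g + 1)*(g - 5)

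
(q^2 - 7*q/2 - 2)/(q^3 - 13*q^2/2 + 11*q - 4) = (2*q + 1)/(2*q^2 - 5*q + 2)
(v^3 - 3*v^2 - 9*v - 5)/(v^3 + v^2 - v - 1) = (v - 5)/(v - 1)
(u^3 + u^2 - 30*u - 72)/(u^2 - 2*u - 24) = u + 3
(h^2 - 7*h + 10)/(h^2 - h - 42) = (-h^2 + 7*h - 10)/(-h^2 + h + 42)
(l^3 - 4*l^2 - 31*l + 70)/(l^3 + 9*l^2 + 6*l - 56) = (l^2 - 2*l - 35)/(l^2 + 11*l + 28)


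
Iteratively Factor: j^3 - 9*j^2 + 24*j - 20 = (j - 5)*(j^2 - 4*j + 4) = (j - 5)*(j - 2)*(j - 2)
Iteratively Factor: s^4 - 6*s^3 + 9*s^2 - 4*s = (s - 4)*(s^3 - 2*s^2 + s) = s*(s - 4)*(s^2 - 2*s + 1) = s*(s - 4)*(s - 1)*(s - 1)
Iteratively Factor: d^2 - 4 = (d - 2)*(d + 2)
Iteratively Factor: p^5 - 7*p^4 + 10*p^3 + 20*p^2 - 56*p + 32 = (p - 4)*(p^4 - 3*p^3 - 2*p^2 + 12*p - 8) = (p - 4)*(p - 1)*(p^3 - 2*p^2 - 4*p + 8) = (p - 4)*(p - 2)*(p - 1)*(p^2 - 4) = (p - 4)*(p - 2)*(p - 1)*(p + 2)*(p - 2)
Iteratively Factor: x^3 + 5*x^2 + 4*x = (x + 4)*(x^2 + x) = x*(x + 4)*(x + 1)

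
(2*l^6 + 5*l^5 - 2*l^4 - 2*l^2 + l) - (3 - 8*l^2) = 2*l^6 + 5*l^5 - 2*l^4 + 6*l^2 + l - 3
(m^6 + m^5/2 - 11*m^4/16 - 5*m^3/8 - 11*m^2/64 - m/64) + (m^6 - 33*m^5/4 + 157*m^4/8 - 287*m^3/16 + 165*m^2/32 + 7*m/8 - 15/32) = 2*m^6 - 31*m^5/4 + 303*m^4/16 - 297*m^3/16 + 319*m^2/64 + 55*m/64 - 15/32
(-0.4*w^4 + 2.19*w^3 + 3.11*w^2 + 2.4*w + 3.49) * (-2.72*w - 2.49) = 1.088*w^5 - 4.9608*w^4 - 13.9123*w^3 - 14.2719*w^2 - 15.4688*w - 8.6901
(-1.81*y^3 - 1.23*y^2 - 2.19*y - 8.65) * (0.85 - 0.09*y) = 0.1629*y^4 - 1.4278*y^3 - 0.8484*y^2 - 1.083*y - 7.3525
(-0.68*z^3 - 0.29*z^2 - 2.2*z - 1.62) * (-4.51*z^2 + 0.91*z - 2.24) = 3.0668*z^5 + 0.6891*z^4 + 11.1813*z^3 + 5.9538*z^2 + 3.4538*z + 3.6288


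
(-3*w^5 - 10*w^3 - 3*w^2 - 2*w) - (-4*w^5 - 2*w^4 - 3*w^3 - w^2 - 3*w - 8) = w^5 + 2*w^4 - 7*w^3 - 2*w^2 + w + 8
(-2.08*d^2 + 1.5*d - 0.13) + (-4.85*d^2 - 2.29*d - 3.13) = -6.93*d^2 - 0.79*d - 3.26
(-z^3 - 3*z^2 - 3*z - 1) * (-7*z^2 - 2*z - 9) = 7*z^5 + 23*z^4 + 36*z^3 + 40*z^2 + 29*z + 9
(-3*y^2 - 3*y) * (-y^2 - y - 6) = 3*y^4 + 6*y^3 + 21*y^2 + 18*y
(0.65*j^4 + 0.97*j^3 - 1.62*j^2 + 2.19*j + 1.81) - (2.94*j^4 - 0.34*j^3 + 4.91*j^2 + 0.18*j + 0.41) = -2.29*j^4 + 1.31*j^3 - 6.53*j^2 + 2.01*j + 1.4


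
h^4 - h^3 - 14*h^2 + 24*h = h*(h - 3)*(h - 2)*(h + 4)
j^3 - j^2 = j^2*(j - 1)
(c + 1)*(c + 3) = c^2 + 4*c + 3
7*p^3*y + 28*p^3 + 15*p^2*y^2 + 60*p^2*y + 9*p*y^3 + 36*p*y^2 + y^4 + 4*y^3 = (p + y)^2*(7*p + y)*(y + 4)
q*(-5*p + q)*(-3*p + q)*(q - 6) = 15*p^2*q^2 - 90*p^2*q - 8*p*q^3 + 48*p*q^2 + q^4 - 6*q^3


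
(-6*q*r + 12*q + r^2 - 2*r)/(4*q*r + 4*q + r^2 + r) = (-6*q*r + 12*q + r^2 - 2*r)/(4*q*r + 4*q + r^2 + r)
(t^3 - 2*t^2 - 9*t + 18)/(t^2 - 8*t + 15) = (t^2 + t - 6)/(t - 5)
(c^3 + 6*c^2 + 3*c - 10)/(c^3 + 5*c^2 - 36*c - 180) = (c^2 + c - 2)/(c^2 - 36)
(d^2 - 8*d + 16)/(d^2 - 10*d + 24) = (d - 4)/(d - 6)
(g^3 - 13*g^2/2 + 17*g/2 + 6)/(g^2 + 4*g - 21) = (g^2 - 7*g/2 - 2)/(g + 7)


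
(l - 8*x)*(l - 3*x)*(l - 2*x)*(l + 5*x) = l^4 - 8*l^3*x - 19*l^2*x^2 + 182*l*x^3 - 240*x^4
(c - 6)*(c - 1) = c^2 - 7*c + 6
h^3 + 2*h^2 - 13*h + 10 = (h - 2)*(h - 1)*(h + 5)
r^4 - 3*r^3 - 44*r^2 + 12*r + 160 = (r - 8)*(r - 2)*(r + 2)*(r + 5)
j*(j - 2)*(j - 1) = j^3 - 3*j^2 + 2*j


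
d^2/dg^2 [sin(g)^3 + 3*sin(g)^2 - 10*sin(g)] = -9*sin(g)^3 - 12*sin(g)^2 + 16*sin(g) + 6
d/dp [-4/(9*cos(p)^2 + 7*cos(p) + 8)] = -4*(18*cos(p) + 7)*sin(p)/(9*cos(p)^2 + 7*cos(p) + 8)^2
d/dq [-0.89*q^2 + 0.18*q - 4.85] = 0.18 - 1.78*q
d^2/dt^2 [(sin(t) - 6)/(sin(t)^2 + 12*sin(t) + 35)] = (-sin(t)^5 + 36*sin(t)^4 + 428*sin(t)^3 + 408*sin(t)^2 - 4387*sin(t) - 2148)/(sin(t)^2 + 12*sin(t) + 35)^3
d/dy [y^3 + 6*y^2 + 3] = 3*y*(y + 4)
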